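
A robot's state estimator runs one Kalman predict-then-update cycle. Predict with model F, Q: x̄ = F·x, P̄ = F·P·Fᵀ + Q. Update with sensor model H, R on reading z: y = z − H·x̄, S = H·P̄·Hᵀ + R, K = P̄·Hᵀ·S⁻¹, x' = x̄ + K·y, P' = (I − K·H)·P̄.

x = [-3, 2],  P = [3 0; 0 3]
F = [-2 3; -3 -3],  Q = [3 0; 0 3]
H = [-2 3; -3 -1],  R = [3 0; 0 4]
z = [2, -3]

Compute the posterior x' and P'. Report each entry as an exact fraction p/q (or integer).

x̄ = F·x = [12, 3]
P̄ = F·P·Fᵀ + Q = [42 -9; -9 57]
y = z − H·x̄ = [17, 36]
S = H·P̄·Hᵀ + R = [792 144; 144 385]
K = P̄·Hᵀ·S⁻¹ = [-8629/94728 -1065/3947; 8565/31576 -708/3947]
x' = x̄ + K·y = [69883/94728, 36429/31576]
P' = (I − K·H)·P̄ = [10079/31576 3843/31576; 3843/31576 11127/31576]

x' = [69883/94728, 36429/31576]
P' = [10079/31576 3843/31576; 3843/31576 11127/31576]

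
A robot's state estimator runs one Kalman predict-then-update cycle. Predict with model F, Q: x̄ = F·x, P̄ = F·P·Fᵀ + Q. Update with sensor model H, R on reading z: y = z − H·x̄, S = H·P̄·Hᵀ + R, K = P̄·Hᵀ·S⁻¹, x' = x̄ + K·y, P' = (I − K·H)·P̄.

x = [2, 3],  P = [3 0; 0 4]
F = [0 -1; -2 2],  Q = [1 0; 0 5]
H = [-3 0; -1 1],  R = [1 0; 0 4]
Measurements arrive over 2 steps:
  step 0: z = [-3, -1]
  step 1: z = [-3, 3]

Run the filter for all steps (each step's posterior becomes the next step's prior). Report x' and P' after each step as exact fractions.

step 0: x̄ = F·x = [-3, 2]
step 0: P̄ = F·P·Fᵀ + Q = [5 -8; -8 33]
step 0: y = z − H·x̄ = [-12, -6]
step 0: S = H·P̄·Hᵀ + R = [46 39; 39 58]
step 0: K = P̄·Hᵀ·S⁻¹ = [-363/1147 -13/1147; -207/1147 950/1147]
step 0: x' = x̄ + K·y = [993/1147, -922/1147]
step 0: P' = (I − K·H)·P̄ = [121/1147 69/1147; 69/1147 3869/1147]
step 1: x̄ = F·x = [922/1147, -3830/1147]
step 1: P̄ = F·P·Fᵀ + Q = [5016/1147 -7600/1147; -7600/1147 21143/1147]
step 1: y = z − H·x̄ = [-675/1147, 8193/1147]
step 1: S = H·P̄·Hᵀ + R = [46291/1147 37848/1147; 37848/1147 45947/1147]
step 1: K = P̄·Hᵀ·S⁻¹ = [-186504/605459 -12616/605459; -35112/605459 407679/605459]
step 1: x' = x̄ + K·y = [506330/605459, 910991/605459]
step 1: P' = (I − K·H)·P̄ = [62168/605459 11704/605459; 11704/605459 1642420/605459]

step 0: x' = [993/1147, -922/1147], P' = [121/1147 69/1147; 69/1147 3869/1147]
step 1: x' = [506330/605459, 910991/605459], P' = [62168/605459 11704/605459; 11704/605459 1642420/605459]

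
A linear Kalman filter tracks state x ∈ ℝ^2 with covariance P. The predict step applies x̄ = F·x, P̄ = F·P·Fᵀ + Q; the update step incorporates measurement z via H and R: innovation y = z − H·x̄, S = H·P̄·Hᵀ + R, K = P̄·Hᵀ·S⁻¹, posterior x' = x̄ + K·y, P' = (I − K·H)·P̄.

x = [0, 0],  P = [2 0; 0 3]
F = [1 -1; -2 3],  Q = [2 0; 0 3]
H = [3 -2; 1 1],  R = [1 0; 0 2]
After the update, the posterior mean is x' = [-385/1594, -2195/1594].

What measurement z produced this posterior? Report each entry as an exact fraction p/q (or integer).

x̄ = F·x = [0, 0]
P̄ = F·P·Fᵀ + Q = [7 -13; -13 38]
S = H·P̄·Hᵀ + R = [372 -68; -68 21]
K = P̄·Hᵀ·S⁻¹ = [579/3188 241/797; -715/3188 370/797]
x' − x̄ = [-385/1594, -2195/1594] = K·y
y = (KᵀK)⁻¹·Kᵀ·(x' − x̄) = [2, -2]
z = y + H·x̄ = [2, -2] + [0, 0] = [2, -2]

z = [2, -2]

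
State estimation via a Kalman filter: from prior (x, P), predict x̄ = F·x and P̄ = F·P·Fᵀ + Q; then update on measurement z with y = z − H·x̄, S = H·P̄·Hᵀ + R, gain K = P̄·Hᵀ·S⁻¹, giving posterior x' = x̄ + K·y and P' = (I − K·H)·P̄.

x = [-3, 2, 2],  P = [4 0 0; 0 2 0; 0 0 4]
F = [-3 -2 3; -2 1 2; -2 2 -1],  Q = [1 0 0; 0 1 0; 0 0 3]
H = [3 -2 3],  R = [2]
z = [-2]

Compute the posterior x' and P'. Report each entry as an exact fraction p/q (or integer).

x' = [41/110, 317/55, 313/110]
P' = [16661/550 3917/275 -11327/550; 3917/275 4823/275 -669/275; -11327/550 -669/275 10489/550]

x̄ = F·x = [11, 12, 8]
P̄ = F·P·Fᵀ + Q = [81 44 4; 44 35 12; 4 12 31]
y = z − H·x̄ = [-35]
S = H·P̄·Hᵀ + R = [550]
K = P̄·Hᵀ·S⁻¹ = [167/550; 49/275; 81/550]
x' = x̄ + K·y = [41/110, 317/55, 313/110]
P' = (I − K·H)·P̄ = [16661/550 3917/275 -11327/550; 3917/275 4823/275 -669/275; -11327/550 -669/275 10489/550]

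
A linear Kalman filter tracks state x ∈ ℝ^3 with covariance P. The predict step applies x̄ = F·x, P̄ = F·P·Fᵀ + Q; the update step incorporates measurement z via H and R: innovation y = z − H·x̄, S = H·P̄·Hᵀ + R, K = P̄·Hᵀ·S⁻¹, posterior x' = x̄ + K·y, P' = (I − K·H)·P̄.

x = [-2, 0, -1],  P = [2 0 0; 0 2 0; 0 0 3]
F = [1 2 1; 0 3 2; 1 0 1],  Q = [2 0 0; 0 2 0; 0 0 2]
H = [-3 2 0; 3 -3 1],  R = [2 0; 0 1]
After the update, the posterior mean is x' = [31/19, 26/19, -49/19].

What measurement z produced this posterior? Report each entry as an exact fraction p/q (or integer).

x̄ = F·x = [-3, -2, -3]
P̄ = F·P·Fᵀ + Q = [15 18 5; 18 32 6; 5 6 7]
S = H·P̄·Hᵀ + R = [49 -60; -60 101]
K = P̄·Hᵀ·S⁻¹ = [-1149/1349 -736/1349; -1150/1349 -1164/1349; -63/1349 16/1349]
x' − x̄ = [88/19, 64/19, 8/19] = K·y
y = (KᵀK)⁻¹·Kᵀ·(x' − x̄) = [-8, 4]
z = y + H·x̄ = [-8, 4] + [5, -6] = [-3, -2]

z = [-3, -2]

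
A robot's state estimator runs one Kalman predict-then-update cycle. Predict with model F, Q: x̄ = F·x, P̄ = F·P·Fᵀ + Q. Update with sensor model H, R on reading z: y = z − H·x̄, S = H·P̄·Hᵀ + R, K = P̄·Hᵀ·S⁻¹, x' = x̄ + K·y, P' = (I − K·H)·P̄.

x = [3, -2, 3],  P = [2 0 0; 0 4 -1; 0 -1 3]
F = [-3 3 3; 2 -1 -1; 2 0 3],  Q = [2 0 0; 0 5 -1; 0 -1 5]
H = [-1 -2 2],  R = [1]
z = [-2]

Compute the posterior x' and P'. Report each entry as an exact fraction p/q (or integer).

x' = [-488/79, 493/79, 177/79]
P' = [10269/158 -4259/158 438/79; -4259/158 2795/158 331/79; 438/79 331/79 568/79]

x̄ = F·x = [-6, 5, 15]
P̄ = F·P·Fᵀ + Q = [65 -27 6; -27 18 1; 6 1 40]
y = z − H·x̄ = [-28]
S = H·P̄·Hᵀ + R = [158]
K = P̄·Hᵀ·S⁻¹ = [1/158; -7/158; 36/79]
x' = x̄ + K·y = [-488/79, 493/79, 177/79]
P' = (I − K·H)·P̄ = [10269/158 -4259/158 438/79; -4259/158 2795/158 331/79; 438/79 331/79 568/79]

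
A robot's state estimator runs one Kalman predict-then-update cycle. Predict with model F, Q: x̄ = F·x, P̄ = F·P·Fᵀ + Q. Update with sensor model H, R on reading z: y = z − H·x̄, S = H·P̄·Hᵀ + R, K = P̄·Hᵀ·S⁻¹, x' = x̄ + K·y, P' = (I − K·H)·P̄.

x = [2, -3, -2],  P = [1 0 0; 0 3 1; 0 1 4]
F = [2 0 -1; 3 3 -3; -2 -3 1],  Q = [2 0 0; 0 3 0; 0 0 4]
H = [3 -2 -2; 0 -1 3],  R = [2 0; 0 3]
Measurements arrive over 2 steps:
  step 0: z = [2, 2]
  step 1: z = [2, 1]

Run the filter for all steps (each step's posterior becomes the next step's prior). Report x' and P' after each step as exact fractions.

step 0: x̄ = F·x = [6, 3, 3]
step 0: P̄ = F·P·Fᵀ + Q = [10 15 -5; 15 57 -33; -5 -33 33]
step 0: y = z − H·x̄ = [-4, -4]
step 0: S = H·P̄·Hᵀ + R = [68 -42; -42 555]
step 0: K = P̄·Hᵀ·S⁻¹ = [715/5996 -135/2998; -2739/11992 -1789/5996; -927/11992 1391/5996]
step 0: x' = x̄ + K·y = [8549/1499, 15311/2998, 7139/2998]
step 0: P' = (I − K·H)·P̄ = [22355/2998 49965/5996 16385/5996; 49965/5996 117159/11992 35475/11992; 16385/5996 35475/11992 14607/11992]
step 1: x̄ = F·x = [27057/2998, 37905/1499, -36495/1499]
step 1: P̄ = F·P·Fᵀ + Q = [265191/11992 389283/5996 -367181/5996; 389283/5996 649245/2998 -603273/2998; -367181/5996 -603273/2998 582479/2998]
step 1: y = z − H·x̄ = [-69535/2998, 148889/1499]
step 1: S = H·P̄·Hᵀ + R = [2283103/11992 -2019531/2998; -2019531/2998 4760094/1499]
step 1: K = P̄·Hᵀ·S⁻¹ = [9878879/75349510 -15216423/301398040; -6279945/30139804 -36469133/120559216; -2784938/37674755 8711819/37674755]
step 1: x' = x̄ + K·y = [292227937/301398040, 8870107/120559216, 12661219/37674755]
step 1: P' = (I − K·H)·P̄ = [275766331/150699020 120449985/60279608 23191694/37674755; 120449985/60279608 317204151/120559216 4329099/7534951; 23191694/37674755 4329099/7534951 15926984/37674755]

step 0: x' = [8549/1499, 15311/2998, 7139/2998], P' = [22355/2998 49965/5996 16385/5996; 49965/5996 117159/11992 35475/11992; 16385/5996 35475/11992 14607/11992]
step 1: x' = [292227937/301398040, 8870107/120559216, 12661219/37674755], P' = [275766331/150699020 120449985/60279608 23191694/37674755; 120449985/60279608 317204151/120559216 4329099/7534951; 23191694/37674755 4329099/7534951 15926984/37674755]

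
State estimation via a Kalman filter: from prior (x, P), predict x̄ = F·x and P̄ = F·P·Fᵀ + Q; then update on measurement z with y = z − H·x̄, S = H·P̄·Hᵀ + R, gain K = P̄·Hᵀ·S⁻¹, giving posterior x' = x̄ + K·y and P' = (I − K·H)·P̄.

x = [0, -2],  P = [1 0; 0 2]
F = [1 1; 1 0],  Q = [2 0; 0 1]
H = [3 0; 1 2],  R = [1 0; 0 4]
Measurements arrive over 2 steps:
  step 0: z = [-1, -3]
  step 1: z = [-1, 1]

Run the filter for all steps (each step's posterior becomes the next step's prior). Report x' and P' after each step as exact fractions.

step 0: x' = [-31/75, -377/525], P' = [8/75 -2/75; -2/75 341/525]
step 1: x' = [-38187/113507, 18777/113507], P' = [11944/113507 -2966/113507; -2966/113507 60303/113507]

step 0: x̄ = F·x = [-2, 0]
step 0: P̄ = F·P·Fᵀ + Q = [5 1; 1 2]
step 0: y = z − H·x̄ = [5, -1]
step 0: S = H·P̄·Hᵀ + R = [46 21; 21 21]
step 0: K = P̄·Hᵀ·S⁻¹ = [8/25 1/75; -2/25 167/525]
step 0: x' = x̄ + K·y = [-31/75, -377/525]
step 0: P' = (I − K·H)·P̄ = [8/75 -2/75; -2/75 341/525]
step 1: x̄ = F·x = [-198/175, -31/75]
step 1: P̄ = F·P·Fᵀ + Q = [473/175 2/25; 2/25 83/75]
step 1: y = z − H·x̄ = [419/175, 1553/525]
step 1: S = H·P̄·Hᵀ + R = [4432/175 1503/175; 1503/175 6011/525]
step 1: K = P̄·Hᵀ·S⁻¹ = [35832/113507 1503/113507; -8898/113507 29410/113507]
step 1: x' = x̄ + K·y = [-38187/113507, 18777/113507]
step 1: P' = (I − K·H)·P̄ = [11944/113507 -2966/113507; -2966/113507 60303/113507]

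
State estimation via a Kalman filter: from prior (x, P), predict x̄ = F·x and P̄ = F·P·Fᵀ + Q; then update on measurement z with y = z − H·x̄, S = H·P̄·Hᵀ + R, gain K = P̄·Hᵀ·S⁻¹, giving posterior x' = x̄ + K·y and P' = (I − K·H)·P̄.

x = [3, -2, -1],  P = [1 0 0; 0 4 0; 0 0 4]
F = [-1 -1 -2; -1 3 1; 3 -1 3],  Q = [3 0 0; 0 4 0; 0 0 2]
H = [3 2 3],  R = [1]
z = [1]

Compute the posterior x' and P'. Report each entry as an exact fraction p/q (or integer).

x̄ = F·x = [1, -10, 8]
P̄ = F·P·Fᵀ + Q = [24 -19 -23; -19 45 -3; -23 -3 51]
y = z − H·x̄ = [-6]
S = H·P̄·Hᵀ + R = [178]
K = P̄·Hᵀ·S⁻¹ = [-35/178; 12/89; 39/89]
x' = x̄ + K·y = [194/89, -962/89, 478/89]
P' = (I − K·H)·P̄ = [3047/178 -1271/89 -682/89; -1271/89 3717/89 -1203/89; -682/89 -1203/89 1497/89]

x' = [194/89, -962/89, 478/89]
P' = [3047/178 -1271/89 -682/89; -1271/89 3717/89 -1203/89; -682/89 -1203/89 1497/89]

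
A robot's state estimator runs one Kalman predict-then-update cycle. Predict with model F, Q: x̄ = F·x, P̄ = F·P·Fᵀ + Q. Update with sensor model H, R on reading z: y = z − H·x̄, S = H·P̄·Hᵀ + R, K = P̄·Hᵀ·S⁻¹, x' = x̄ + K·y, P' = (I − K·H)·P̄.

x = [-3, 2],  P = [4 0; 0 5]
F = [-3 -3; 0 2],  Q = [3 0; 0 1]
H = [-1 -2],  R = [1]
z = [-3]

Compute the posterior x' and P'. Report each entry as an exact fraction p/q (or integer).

x̄ = F·x = [3, 4]
P̄ = F·P·Fᵀ + Q = [84 -30; -30 21]
y = z − H·x̄ = [8]
S = H·P̄·Hᵀ + R = [49]
K = P̄·Hᵀ·S⁻¹ = [-24/49; -12/49]
x' = x̄ + K·y = [-45/49, 100/49]
P' = (I − K·H)·P̄ = [3540/49 -1758/49; -1758/49 885/49]

x' = [-45/49, 100/49]
P' = [3540/49 -1758/49; -1758/49 885/49]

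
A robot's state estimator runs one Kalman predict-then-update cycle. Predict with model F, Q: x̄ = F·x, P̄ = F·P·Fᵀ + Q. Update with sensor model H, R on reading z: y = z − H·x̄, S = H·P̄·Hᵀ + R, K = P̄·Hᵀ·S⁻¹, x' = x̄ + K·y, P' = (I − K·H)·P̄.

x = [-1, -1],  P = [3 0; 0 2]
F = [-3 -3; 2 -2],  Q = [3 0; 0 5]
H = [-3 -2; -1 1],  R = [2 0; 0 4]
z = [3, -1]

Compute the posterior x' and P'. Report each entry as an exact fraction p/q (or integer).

x' = [-2670/15559, -18649/15559]
P' = [10668/15559 -12828/15559; -12828/15559 22216/15559]

x̄ = F·x = [6, 0]
P̄ = F·P·Fᵀ + Q = [48 -6; -6 25]
y = z − H·x̄ = [21, 5]
S = H·P̄·Hᵀ + R = [462 100; 100 89]
K = P̄·Hᵀ·S⁻¹ = [-3174/15559 -5874/15559; -2974/15559 8761/15559]
x' = x̄ + K·y = [-2670/15559, -18649/15559]
P' = (I − K·H)·P̄ = [10668/15559 -12828/15559; -12828/15559 22216/15559]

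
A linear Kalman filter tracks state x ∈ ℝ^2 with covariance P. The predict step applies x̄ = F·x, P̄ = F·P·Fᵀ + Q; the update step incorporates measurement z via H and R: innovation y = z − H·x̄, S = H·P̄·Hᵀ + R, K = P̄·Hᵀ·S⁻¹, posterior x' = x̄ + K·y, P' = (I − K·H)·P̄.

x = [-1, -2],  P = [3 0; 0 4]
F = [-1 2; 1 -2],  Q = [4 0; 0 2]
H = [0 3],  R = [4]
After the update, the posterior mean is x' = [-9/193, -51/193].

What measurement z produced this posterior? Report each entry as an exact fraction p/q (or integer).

z = [-1]

x̄ = F·x = [-3, 3]
P̄ = F·P·Fᵀ + Q = [23 -19; -19 21]
S = H·P̄·Hᵀ + R = [193]
K = P̄·Hᵀ·S⁻¹ = [-57/193; 63/193]
x' − x̄ = [570/193, -630/193] = K·y
y = (KᵀK)⁻¹·Kᵀ·(x' − x̄) = [-10]
z = y + H·x̄ = [-10] + [9] = [-1]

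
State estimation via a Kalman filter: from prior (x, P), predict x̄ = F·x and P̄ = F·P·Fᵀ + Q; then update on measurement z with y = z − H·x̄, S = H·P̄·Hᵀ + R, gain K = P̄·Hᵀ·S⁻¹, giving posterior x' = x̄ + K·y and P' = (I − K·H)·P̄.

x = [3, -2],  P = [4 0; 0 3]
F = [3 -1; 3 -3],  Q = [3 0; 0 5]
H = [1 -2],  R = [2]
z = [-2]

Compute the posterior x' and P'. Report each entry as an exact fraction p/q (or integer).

x̄ = F·x = [11, 15]
P̄ = F·P·Fᵀ + Q = [42 45; 45 68]
y = z − H·x̄ = [17]
S = H·P̄·Hᵀ + R = [136]
K = P̄·Hᵀ·S⁻¹ = [-6/17; -91/136]
x' = x̄ + K·y = [5, 29/8]
P' = (I − K·H)·P̄ = [426/17 219/17; 219/17 967/136]

x' = [5, 29/8]
P' = [426/17 219/17; 219/17 967/136]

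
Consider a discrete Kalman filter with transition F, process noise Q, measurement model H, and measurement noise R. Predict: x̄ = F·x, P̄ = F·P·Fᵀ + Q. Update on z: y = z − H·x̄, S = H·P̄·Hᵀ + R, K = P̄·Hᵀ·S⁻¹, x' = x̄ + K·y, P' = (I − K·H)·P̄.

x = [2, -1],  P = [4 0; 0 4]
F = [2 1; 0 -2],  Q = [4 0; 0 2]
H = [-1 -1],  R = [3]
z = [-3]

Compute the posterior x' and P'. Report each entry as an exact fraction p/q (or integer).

x' = [55/29, 38/29]
P' = [440/29 -392/29; -392/29 422/29]

x̄ = F·x = [3, 2]
P̄ = F·P·Fᵀ + Q = [24 -8; -8 18]
y = z − H·x̄ = [2]
S = H·P̄·Hᵀ + R = [29]
K = P̄·Hᵀ·S⁻¹ = [-16/29; -10/29]
x' = x̄ + K·y = [55/29, 38/29]
P' = (I − K·H)·P̄ = [440/29 -392/29; -392/29 422/29]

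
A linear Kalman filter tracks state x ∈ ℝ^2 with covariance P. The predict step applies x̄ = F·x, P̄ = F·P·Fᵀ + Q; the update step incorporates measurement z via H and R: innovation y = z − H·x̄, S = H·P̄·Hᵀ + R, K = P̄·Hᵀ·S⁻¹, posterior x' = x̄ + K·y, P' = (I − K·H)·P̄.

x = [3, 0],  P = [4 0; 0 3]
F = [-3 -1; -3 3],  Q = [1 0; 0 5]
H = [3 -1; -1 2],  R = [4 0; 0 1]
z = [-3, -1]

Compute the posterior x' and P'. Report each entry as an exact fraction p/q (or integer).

x̄ = F·x = [-9, -9]
P̄ = F·P·Fᵀ + Q = [40 27; 27 68]
y = z − H·x̄ = [15, 8]
S = H·P̄·Hᵀ + R = [270 -67; -67 205]
K = P̄·Hᵀ·S⁻¹ = [20003/50861 10011/50861; 9968/50861 30301/50861]
x' = x̄ + K·y = [-77616/50861, -65821/50861]
P' = (I − K·H)·P̄ = [34007/50861 22009/50861; 22009/50861 26155/50861]

x' = [-77616/50861, -65821/50861]
P' = [34007/50861 22009/50861; 22009/50861 26155/50861]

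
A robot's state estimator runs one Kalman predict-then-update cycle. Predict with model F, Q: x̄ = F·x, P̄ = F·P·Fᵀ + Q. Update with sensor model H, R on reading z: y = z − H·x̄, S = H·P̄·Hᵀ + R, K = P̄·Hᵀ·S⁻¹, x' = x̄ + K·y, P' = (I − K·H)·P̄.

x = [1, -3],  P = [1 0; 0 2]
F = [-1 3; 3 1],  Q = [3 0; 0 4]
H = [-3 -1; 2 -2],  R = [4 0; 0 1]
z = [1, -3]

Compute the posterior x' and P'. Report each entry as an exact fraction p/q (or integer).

x̄ = F·x = [-10, 0]
P̄ = F·P·Fᵀ + Q = [22 3; 3 15]
y = z − H·x̄ = [-29, 17]
S = H·P̄·Hᵀ + R = [235 -90; -90 125]
K = P̄·Hᵀ·S⁻¹ = [-1041/4255 544/4255; -1032/4255 -312/851]
x' = x̄ + K·y = [-3113/4255, 3408/4255]
P' = (I − K·H)·P̄ = [1109/4255 837/4255; 837/4255 1617/4255]

x' = [-3113/4255, 3408/4255]
P' = [1109/4255 837/4255; 837/4255 1617/4255]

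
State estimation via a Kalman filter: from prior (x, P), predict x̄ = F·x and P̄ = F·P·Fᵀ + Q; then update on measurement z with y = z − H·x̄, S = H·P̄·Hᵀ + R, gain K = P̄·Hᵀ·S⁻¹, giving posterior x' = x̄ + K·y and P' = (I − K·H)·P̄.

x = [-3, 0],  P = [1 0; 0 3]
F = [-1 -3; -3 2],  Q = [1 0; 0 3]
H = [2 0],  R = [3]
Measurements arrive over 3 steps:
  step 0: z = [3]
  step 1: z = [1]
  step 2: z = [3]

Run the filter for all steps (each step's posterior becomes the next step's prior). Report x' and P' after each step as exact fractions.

step 0: x' = [183/119, 1161/119], P' = [87/119 -45/119; -45/119 1956/119]
step 1: x' = [24082/70517, -425781/70517], P' = [52620/70517 -35370/70517; -35370/70517 959472/70517]
step 2: x' = [55036773/34396211, -70055652/34396211], P' = [25638495/34396211 -17539686/34396211; -17539686/34396211 474278469/34396211]

step 0: x̄ = F·x = [3, 9]
step 0: P̄ = F·P·Fᵀ + Q = [29 -15; -15 24]
step 0: y = z − H·x̄ = [-3]
step 0: S = H·P̄·Hᵀ + R = [119]
step 0: K = P̄·Hᵀ·S⁻¹ = [58/119; -30/119]
step 0: x' = x̄ + K·y = [183/119, 1161/119]
step 0: P' = (I − K·H)·P̄ = [87/119 -45/119; -45/119 1956/119]
step 1: x̄ = F·x = [-3666/119, 1773/119]
step 1: P̄ = F·P·Fᵀ + Q = [17540/119 -11790/119; -11790/119 9504/119]
step 1: y = z − H·x̄ = [7451/119]
step 1: S = H·P̄·Hᵀ + R = [70517/119]
step 1: K = P̄·Hᵀ·S⁻¹ = [35080/70517; -23580/70517]
step 1: x' = x̄ + K·y = [24082/70517, -425781/70517]
step 1: P' = (I − K·H)·P̄ = [52620/70517 -35370/70517; -35370/70517 959472/70517]
step 2: x̄ = F·x = [1253261/70517, -923808/70517]
step 2: P̄ = F·P·Fᵀ + Q = [8546165/70517 -5846562/70517; -5846562/70517 4947459/70517]
step 2: y = z − H·x̄ = [-2294971/70517]
step 2: S = H·P̄·Hᵀ + R = [34396211/70517]
step 2: K = P̄·Hᵀ·S⁻¹ = [17092330/34396211; -11693124/34396211]
step 2: x' = x̄ + K·y = [55036773/34396211, -70055652/34396211]
step 2: P' = (I − K·H)·P̄ = [25638495/34396211 -17539686/34396211; -17539686/34396211 474278469/34396211]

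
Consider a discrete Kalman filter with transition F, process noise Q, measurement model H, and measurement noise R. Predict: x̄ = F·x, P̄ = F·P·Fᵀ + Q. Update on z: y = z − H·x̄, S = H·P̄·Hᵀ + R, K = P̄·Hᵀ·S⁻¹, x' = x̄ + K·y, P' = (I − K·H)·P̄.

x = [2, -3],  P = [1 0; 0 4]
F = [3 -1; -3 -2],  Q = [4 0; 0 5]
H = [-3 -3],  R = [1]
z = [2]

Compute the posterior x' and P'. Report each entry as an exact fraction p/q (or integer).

x̄ = F·x = [9, 0]
P̄ = F·P·Fᵀ + Q = [17 -1; -1 30]
y = z − H·x̄ = [29]
S = H·P̄·Hᵀ + R = [406]
K = P̄·Hᵀ·S⁻¹ = [-24/203; -3/14]
x' = x̄ + K·y = [39/7, -87/14]
P' = (I − K·H)·P̄ = [2299/203 -79/7; -79/7 159/14]

x' = [39/7, -87/14]
P' = [2299/203 -79/7; -79/7 159/14]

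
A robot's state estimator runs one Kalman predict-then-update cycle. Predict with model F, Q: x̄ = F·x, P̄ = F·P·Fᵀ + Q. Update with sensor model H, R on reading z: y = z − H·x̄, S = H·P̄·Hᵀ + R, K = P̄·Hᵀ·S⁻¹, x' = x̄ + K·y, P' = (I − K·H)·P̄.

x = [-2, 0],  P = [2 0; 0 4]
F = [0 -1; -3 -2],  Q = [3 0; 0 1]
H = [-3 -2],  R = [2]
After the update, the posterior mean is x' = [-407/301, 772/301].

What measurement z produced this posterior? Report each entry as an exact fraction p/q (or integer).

x̄ = F·x = [0, 6]
P̄ = F·P·Fᵀ + Q = [7 8; 8 35]
S = H·P̄·Hᵀ + R = [301]
K = P̄·Hᵀ·S⁻¹ = [-37/301; -94/301]
x' − x̄ = [-407/301, -1034/301] = K·y
y = (KᵀK)⁻¹·Kᵀ·(x' − x̄) = [11]
z = y + H·x̄ = [11] + [-12] = [-1]

z = [-1]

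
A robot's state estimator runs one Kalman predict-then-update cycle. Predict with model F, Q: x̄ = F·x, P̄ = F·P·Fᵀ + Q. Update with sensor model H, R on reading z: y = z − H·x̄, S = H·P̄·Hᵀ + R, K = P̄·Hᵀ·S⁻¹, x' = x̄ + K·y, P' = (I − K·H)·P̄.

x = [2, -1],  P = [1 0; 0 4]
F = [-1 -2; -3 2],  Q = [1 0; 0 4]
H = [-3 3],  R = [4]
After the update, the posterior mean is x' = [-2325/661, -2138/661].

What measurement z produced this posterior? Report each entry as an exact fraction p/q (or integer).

z = [1]

x̄ = F·x = [0, -8]
P̄ = F·P·Fᵀ + Q = [18 -13; -13 29]
S = H·P̄·Hᵀ + R = [661]
K = P̄·Hᵀ·S⁻¹ = [-93/661; 126/661]
x' − x̄ = [-2325/661, 3150/661] = K·y
y = (KᵀK)⁻¹·Kᵀ·(x' − x̄) = [25]
z = y + H·x̄ = [25] + [-24] = [1]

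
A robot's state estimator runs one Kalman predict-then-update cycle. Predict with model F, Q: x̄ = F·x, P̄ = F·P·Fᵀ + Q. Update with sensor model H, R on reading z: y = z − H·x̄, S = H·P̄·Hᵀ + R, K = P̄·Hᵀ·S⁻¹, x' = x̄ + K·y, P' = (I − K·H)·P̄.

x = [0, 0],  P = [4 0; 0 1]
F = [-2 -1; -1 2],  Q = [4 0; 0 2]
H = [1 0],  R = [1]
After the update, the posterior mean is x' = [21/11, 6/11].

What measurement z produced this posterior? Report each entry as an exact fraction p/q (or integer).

x̄ = F·x = [0, 0]
P̄ = F·P·Fᵀ + Q = [21 6; 6 10]
S = H·P̄·Hᵀ + R = [22]
K = P̄·Hᵀ·S⁻¹ = [21/22; 3/11]
x' − x̄ = [21/11, 6/11] = K·y
y = (KᵀK)⁻¹·Kᵀ·(x' − x̄) = [2]
z = y + H·x̄ = [2] + [0] = [2]

z = [2]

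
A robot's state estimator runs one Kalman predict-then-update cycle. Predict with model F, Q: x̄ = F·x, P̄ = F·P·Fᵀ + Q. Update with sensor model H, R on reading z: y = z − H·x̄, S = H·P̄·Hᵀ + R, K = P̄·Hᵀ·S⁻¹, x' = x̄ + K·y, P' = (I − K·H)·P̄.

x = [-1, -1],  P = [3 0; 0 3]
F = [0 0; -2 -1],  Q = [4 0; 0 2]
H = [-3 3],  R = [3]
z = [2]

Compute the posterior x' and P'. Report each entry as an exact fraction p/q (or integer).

x' = [7/16, 73/64]
P' = [13/4 51/16; 51/16 221/64]

x̄ = F·x = [0, 3]
P̄ = F·P·Fᵀ + Q = [4 0; 0 17]
y = z − H·x̄ = [-7]
S = H·P̄·Hᵀ + R = [192]
K = P̄·Hᵀ·S⁻¹ = [-1/16; 17/64]
x' = x̄ + K·y = [7/16, 73/64]
P' = (I − K·H)·P̄ = [13/4 51/16; 51/16 221/64]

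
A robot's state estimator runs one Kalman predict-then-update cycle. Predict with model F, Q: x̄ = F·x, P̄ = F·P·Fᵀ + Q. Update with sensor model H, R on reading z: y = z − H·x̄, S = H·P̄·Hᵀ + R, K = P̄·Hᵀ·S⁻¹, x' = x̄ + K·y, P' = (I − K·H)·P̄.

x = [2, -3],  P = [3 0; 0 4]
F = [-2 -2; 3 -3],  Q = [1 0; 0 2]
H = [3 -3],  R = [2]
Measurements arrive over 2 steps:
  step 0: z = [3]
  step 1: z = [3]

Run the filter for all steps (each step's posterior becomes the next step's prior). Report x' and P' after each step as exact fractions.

step 0: x̄ = F·x = [2, 15]
step 0: P̄ = F·P·Fᵀ + Q = [29 6; 6 65]
step 0: y = z − H·x̄ = [42]
step 0: S = H·P̄·Hᵀ + R = [740]
step 0: K = P̄·Hᵀ·S⁻¹ = [69/740; -177/740]
step 0: x' = x̄ + K·y = [2189/370, 1833/370]
step 0: P' = (I − K·H)·P̄ = [16699/740 16653/740; 16653/740 16771/740]
step 1: x̄ = F·x = [-4022/185, 534/185]
step 1: P̄ = F·P·Fᵀ + Q = [66961/185 108/185; 108/185 739/185]
step 1: y = z − H·x̄ = [14223/185]
step 1: S = H·P̄·Hᵀ + R = [607726/185]
step 1: K = P̄·Hᵀ·S⁻¹ = [200559/607726; -1893/607726]
step 1: x' = x̄ + K·y = [2206901/607726, 1608657/607726]
step 1: P' = (I − K·H)·P̄ = [2540693/607726 2406987/607726; 2406987/607726 2408249/607726]

step 0: x' = [2189/370, 1833/370], P' = [16699/740 16653/740; 16653/740 16771/740]
step 1: x' = [2206901/607726, 1608657/607726], P' = [2540693/607726 2406987/607726; 2406987/607726 2408249/607726]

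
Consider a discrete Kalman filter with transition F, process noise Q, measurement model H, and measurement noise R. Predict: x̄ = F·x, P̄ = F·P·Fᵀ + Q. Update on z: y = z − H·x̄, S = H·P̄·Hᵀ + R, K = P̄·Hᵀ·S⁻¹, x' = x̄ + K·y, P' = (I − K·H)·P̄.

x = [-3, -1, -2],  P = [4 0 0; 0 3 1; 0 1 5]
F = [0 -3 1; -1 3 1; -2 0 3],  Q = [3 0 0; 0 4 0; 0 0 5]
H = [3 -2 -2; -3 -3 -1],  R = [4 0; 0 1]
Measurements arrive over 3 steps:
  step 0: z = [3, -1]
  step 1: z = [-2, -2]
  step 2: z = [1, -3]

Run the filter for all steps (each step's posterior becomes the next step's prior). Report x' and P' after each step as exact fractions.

step 0: x' = [92125/85849, -100170/85849, 547224/429245], P' = [68772/85849 -129516/85849 200092/85849; -129516/85849 277318/85849 -440880/85849; 200092/85849 -440880/85849 3734114/429245]
step 1: x' = [883295099/25247402280, 2449273525/5049480456, 20049131801/50494804560], P' = [10090333889/12623701140 -3773327897/2524740228 58024789931/25247402280; -3773327897/2524740228 8018531701/2524740228 -25355559875/5049480456; 58024789931/25247402280 -25355559875/5049480456 427168883849/50494804560]
step 2: x' = [2435602539303562/2881404633256157, -540399761861630/2881404633256157, 6095634173912431/5762809266512314], P' = [2299202792991158/2881404633256157 -4297556154832504/2881404633256157 6606560599650069/2881404633256157; -4297556154832504/2881404633256157 9131618386294111/2881404633256157 -14433931631019101/2881404633256157; 6606560599650069/2881404633256157 -14433931631019101/2881404633256157 48628315549214759/5762809266512314]

step 0: x̄ = F·x = [1, -2, 0]
step 0: P̄ = F·P·Fᵀ + Q = [29 -22 6; -22 46 32; 6 32 66]
step 0: y = z − H·x̄ = [-4, -4]
step 0: S = H·P̄·Hᵀ + R = [1161 487; 487 574]
step 0: K = P̄·Hᵀ·S⁻¹ = [16291/85849 -17860/85849; -15356/85849 -2526/85849; -14512/429245 -122294/429245]
step 0: x' = x̄ + K·y = [92125/85849, -100170/85849, 547224/429245]
step 0: P' = (I − K·H)·P̄ = [68772/85849 -129516/85849 200092/85849; -129516/85849 277318/85849 -440880/85849; 200092/85849 -440880/85849 3734114/429245]
step 1: x̄ = F·x = [2049774/429245, -1415951/429245, 720422/429245]
step 1: P̄ = F·P·Fᵀ + Q = [30727559/429245 -11688396/429245 25155542/429245; -11688396/429245 6932424/429245 -9066358/429245; 25155542/429245 -9066358/429245 25123171/429245]
step 1: y = z − H·x̄ = [-1679774/85849, 1763401/429245]
step 1: S = H·P̄·Hᵀ + R = [34470155/85849 -29341239/85849; -29341239/85849 250636239/429245]
step 1: K = P̄·Hᵀ·S⁻¹ = [1663248451/8415800760 -1073391271/5049480456; -333581203/1683160152 -115662949/5049480456; 76847449/16831601520 -2930165437/10098960912]
step 1: x' = x̄ + K·y = [883295099/25247402280, 2449273525/5049480456, 20049131801/50494804560]
step 1: P' = (I − K·H)·P̄ = [10090333889/12623701140 -3773327897/2524740228 58024789931/25247402280; -3773327897/2524740228 8018531701/2524740228 -25355559875/5049480456; 58024789931/25247402280 -25355559875/5049480456 427168883849/50494804560]
step 2: x̄ = F·x = [-53429073949/50494804560, 91760747353/50494804560, 56614215007/50494804560]
step 2: P̄ = F·P·Fᵀ + Q = [3543322596209/50494804560 -1358616076013/50494804560 2878608532933/50494804560; -1358616076013/50494804560 812211739241/50494804560 -1047219617761/50494804560; 2878608532933/50494804560 -1047219617761/50494804560 2865844361321/50494804560]
step 2: y = z − H·x̄ = [507531951127/50494804560, 20124821539/50494804560]
step 2: S = H·P̄·Hᵀ + R = [20186440561241/50494804560 -16951027323043/50494804560; -16951027323043/50494804560 28649392307729/50494804560]
step 2: K = P̄·Hᵀ·S⁻¹ = [569899872334586/2881404633256157 -611500514126031/2881404633256157; -572010493761883/2881404633256157 -68255063365720/2881404633256157; 29614755886825/5762809266512314 -1664089361000567/5762809266512314]
step 2: x' = x̄ + K·y = [2435602539303562/2881404633256157, -540399761861630/2881404633256157, 6095634173912431/5762809266512314]
step 2: P' = (I − K·H)·P̄ = [2299202792991158/2881404633256157 -4297556154832504/2881404633256157 6606560599650069/2881404633256157; -4297556154832504/2881404633256157 9131618386294111/2881404633256157 -14433931631019101/2881404633256157; 6606560599650069/2881404633256157 -14433931631019101/2881404633256157 48628315549214759/5762809266512314]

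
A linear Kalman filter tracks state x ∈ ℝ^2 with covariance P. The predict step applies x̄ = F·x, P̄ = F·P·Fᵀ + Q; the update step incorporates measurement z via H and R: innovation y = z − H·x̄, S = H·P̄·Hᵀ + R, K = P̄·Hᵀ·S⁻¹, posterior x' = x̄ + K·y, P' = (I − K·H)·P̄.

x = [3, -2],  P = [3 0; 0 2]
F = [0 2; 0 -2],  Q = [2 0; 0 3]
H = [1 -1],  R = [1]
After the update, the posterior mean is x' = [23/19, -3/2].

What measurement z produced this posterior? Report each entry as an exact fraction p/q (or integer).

x̄ = F·x = [-4, 4]
P̄ = F·P·Fᵀ + Q = [10 -8; -8 11]
S = H·P̄·Hᵀ + R = [38]
K = P̄·Hᵀ·S⁻¹ = [9/19; -1/2]
x' − x̄ = [99/19, -11/2] = K·y
y = (KᵀK)⁻¹·Kᵀ·(x' − x̄) = [11]
z = y + H·x̄ = [11] + [-8] = [3]

z = [3]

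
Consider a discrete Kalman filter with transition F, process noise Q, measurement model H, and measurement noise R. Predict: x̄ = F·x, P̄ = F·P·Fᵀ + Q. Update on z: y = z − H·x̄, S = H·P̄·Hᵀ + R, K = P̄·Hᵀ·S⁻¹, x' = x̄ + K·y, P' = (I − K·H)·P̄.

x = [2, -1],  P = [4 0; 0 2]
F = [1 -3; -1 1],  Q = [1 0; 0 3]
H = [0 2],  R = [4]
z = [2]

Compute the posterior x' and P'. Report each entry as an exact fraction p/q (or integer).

x' = [1, 3/5]
P' = [13 -1; -1 9/10]

x̄ = F·x = [5, -3]
P̄ = F·P·Fᵀ + Q = [23 -10; -10 9]
y = z − H·x̄ = [8]
S = H·P̄·Hᵀ + R = [40]
K = P̄·Hᵀ·S⁻¹ = [-1/2; 9/20]
x' = x̄ + K·y = [1, 3/5]
P' = (I − K·H)·P̄ = [13 -1; -1 9/10]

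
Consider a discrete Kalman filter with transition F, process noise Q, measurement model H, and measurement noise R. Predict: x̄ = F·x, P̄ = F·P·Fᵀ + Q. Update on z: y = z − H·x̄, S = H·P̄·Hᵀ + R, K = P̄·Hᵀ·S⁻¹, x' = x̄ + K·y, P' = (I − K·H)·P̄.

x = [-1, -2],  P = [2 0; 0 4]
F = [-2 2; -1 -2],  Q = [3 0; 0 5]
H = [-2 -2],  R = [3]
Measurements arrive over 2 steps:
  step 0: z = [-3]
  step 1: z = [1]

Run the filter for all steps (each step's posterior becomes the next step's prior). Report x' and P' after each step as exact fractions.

step 0: x' = [-304/107, 469/107], P' = [1989/107 -1944/107; -1944/107 1977/107]
step 1: x' = [225368/75349, -260146/75349], P' = [961467/75349 -889710/75349; -889710/75349 874224/75349]

step 0: x̄ = F·x = [-2, 5]
step 0: P̄ = F·P·Fᵀ + Q = [27 -12; -12 23]
step 0: y = z − H·x̄ = [3]
step 0: S = H·P̄·Hᵀ + R = [107]
step 0: K = P̄·Hᵀ·S⁻¹ = [-30/107; -22/107]
step 0: x' = x̄ + K·y = [-304/107, 469/107]
step 0: P' = (I − K·H)·P̄ = [1989/107 -1944/107; -1944/107 1977/107]
step 1: x̄ = F·x = [1546/107, -634/107]
step 1: P̄ = F·P·Fᵀ + Q = [31737/107 -7818/107; -7818/107 2656/107]
step 1: y = z − H·x̄ = [1931/107]
step 1: S = H·P̄·Hᵀ + R = [75349/107]
step 1: K = P̄·Hᵀ·S⁻¹ = [-47838/75349; 10324/75349]
step 1: x' = x̄ + K·y = [225368/75349, -260146/75349]
step 1: P' = (I − K·H)·P̄ = [961467/75349 -889710/75349; -889710/75349 874224/75349]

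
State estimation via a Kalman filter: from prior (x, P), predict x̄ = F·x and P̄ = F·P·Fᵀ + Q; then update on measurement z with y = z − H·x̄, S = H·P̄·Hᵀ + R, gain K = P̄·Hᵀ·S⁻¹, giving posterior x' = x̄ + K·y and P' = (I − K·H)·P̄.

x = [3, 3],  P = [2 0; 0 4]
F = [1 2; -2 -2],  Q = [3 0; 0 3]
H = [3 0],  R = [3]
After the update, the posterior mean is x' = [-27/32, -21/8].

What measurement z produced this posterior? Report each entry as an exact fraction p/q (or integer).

x̄ = F·x = [9, -12]
P̄ = F·P·Fᵀ + Q = [21 -20; -20 27]
S = H·P̄·Hᵀ + R = [192]
K = P̄·Hᵀ·S⁻¹ = [21/64; -5/16]
x' − x̄ = [-315/32, 75/8] = K·y
y = (KᵀK)⁻¹·Kᵀ·(x' − x̄) = [-30]
z = y + H·x̄ = [-30] + [27] = [-3]

z = [-3]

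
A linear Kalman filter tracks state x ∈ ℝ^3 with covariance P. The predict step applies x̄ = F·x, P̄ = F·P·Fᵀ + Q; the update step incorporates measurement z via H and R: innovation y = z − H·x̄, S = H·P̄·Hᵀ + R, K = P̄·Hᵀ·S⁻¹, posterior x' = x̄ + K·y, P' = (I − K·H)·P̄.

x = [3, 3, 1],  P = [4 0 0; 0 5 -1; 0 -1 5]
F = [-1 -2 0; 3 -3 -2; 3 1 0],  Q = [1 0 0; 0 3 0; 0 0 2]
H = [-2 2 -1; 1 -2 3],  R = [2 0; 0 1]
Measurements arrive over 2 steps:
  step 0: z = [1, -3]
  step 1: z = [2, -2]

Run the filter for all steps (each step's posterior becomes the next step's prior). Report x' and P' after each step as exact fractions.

step 0: x̄ = F·x = [-9, -2, 12]
step 0: P̄ = F·P·Fᵀ + Q = [25 14 -22; 14 92 23; -22 23 43]
step 0: y = z − H·x̄ = [-1, -34]
step 0: S = H·P̄·Hᵀ + R = [221 -125; -125 317]
step 0: K = P̄·Hᵀ·S⁻¹ = [-2875/18144 -5083/18144; 923/1701 -178/1701; 1877/4536 1613/4536]
step 0: x' = x̄ + K·y = [12401/18144, 1727/1701, -2287/4536]
step 0: P' = (I − K·H)·P̄ = [34291/6048 3844/567 3835/1512; 3844/567 15755/1701 2200/567; 3835/1512 2200/567 703/378]
step 1: x̄ = F·x = [-147731/54432, 235/18144, 23839/7776]
step 1: P̄ = F·P·Fᵀ + Q = [3855787/54432 704317/18144 -645335/7776; 704317/18144 235387/6048 -104753/2592; -645335/7776 -104753/2592 800677/7776]
step 1: y = z − H·x̄ = [-7045/18144, -230171/27216]
step 1: S = H·P̄·Hᵀ + R = [381883/6048 -1049851/9072; -1049851/9072 13417171/13608]
step 1: K = P̄·Hᵀ·S⁻¹ = [-593925749/2659789941 -253227722/886596647; 1170357467/2659789941 -98321456/886596647; 976113859/2659789941 314011936/886596647]
step 1: x' = x̄ + K·y = [-563395412/2659789941, 2074590938/2659789941, -191829944/2659789941]
step 1: P' = (I − K·H)·P̄ = [5362611092/2659789941 5622454450/2659789941 1707538214/2659789941; 5622454450/2659789941 8709863171/2659789941 3834102508/2659789941; 1707538214/2659789941 3834102508/2659789941 2300900870/2659789941]

step 0: x' = [12401/18144, 1727/1701, -2287/4536], P' = [34291/6048 3844/567 3835/1512; 3844/567 15755/1701 2200/567; 3835/1512 2200/567 703/378]
step 1: x' = [-563395412/2659789941, 2074590938/2659789941, -191829944/2659789941], P' = [5362611092/2659789941 5622454450/2659789941 1707538214/2659789941; 5622454450/2659789941 8709863171/2659789941 3834102508/2659789941; 1707538214/2659789941 3834102508/2659789941 2300900870/2659789941]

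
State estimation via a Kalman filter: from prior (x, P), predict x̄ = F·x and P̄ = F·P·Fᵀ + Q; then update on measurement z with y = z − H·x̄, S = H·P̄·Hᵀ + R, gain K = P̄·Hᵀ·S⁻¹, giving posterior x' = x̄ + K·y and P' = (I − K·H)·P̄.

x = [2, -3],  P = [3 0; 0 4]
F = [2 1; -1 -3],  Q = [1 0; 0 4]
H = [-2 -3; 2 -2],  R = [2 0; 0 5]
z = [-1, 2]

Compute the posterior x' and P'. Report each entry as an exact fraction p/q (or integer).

x̄ = F·x = [1, 7]
P̄ = F·P·Fᵀ + Q = [17 -18; -18 43]
y = z − H·x̄ = [22, 14]
S = H·P̄·Hᵀ + R = [241 226; 226 389]
K = P̄·Hᵀ·S⁻¹ = [-8040/42673 12350/42673; -8605/42673 -8384/42673]
x' = x̄ + K·y = [38693/42673, -7975/42673]
P' = (I − K·H)·P̄ = [21741/42673 -9134/42673; -9134/42673 11826/42673]

x' = [38693/42673, -7975/42673]
P' = [21741/42673 -9134/42673; -9134/42673 11826/42673]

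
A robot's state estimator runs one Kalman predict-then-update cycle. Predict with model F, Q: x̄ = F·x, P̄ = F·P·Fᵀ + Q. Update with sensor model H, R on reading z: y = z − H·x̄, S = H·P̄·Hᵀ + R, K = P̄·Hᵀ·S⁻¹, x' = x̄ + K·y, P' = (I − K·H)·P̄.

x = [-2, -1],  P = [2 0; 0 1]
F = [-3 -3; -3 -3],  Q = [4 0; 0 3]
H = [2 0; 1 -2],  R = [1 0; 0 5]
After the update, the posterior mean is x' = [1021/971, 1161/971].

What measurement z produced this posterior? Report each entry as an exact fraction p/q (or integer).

x̄ = F·x = [9, 9]
P̄ = F·P·Fᵀ + Q = [31 27; 27 30]
S = H·P̄·Hᵀ + R = [125 -46; -46 48]
K = P̄·Hᵀ·S⁻¹ = [959/1942 -23/3884; 537/1942 -1641/3884]
x' − x̄ = [-7718/971, -7578/971] = K·y
y = (KᵀK)⁻¹·Kᵀ·(x' − x̄) = [-16, 8]
z = y + H·x̄ = [-16, 8] + [18, -9] = [2, -1]

z = [2, -1]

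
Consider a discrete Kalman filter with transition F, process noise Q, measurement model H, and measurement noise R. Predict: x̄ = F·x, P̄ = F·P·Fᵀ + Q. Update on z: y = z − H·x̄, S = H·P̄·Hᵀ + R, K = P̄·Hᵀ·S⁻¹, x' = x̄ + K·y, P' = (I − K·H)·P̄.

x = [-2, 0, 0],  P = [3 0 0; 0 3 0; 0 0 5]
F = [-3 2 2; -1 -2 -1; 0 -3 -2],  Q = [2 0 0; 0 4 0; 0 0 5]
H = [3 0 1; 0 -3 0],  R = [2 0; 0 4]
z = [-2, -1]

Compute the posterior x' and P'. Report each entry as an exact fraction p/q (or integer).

x' = [-74594/81411, 30517/81411, 70090/81411]
P' = [143426/81411 -13120/81411 -369052/81411; -13120/81411 35516/81411 39272/81411; -369052/81411 39272/81411 1085420/81411]

x̄ = F·x = [6, 2, 0]
P̄ = F·P·Fᵀ + Q = [61 -13 -38; -13 24 28; -38 28 52]
y = z − H·x̄ = [-20, 5]
S = H·P̄·Hᵀ + R = [375 33; 33 220]
K = P̄·Hᵀ·S⁻¹ = [2783/7401 3280/27137; -4/7401 -8879/27137; -988/7401 -9818/27137]
x' = x̄ + K·y = [-74594/81411, 30517/81411, 70090/81411]
P' = (I − K·H)·P̄ = [143426/81411 -13120/81411 -369052/81411; -13120/81411 35516/81411 39272/81411; -369052/81411 39272/81411 1085420/81411]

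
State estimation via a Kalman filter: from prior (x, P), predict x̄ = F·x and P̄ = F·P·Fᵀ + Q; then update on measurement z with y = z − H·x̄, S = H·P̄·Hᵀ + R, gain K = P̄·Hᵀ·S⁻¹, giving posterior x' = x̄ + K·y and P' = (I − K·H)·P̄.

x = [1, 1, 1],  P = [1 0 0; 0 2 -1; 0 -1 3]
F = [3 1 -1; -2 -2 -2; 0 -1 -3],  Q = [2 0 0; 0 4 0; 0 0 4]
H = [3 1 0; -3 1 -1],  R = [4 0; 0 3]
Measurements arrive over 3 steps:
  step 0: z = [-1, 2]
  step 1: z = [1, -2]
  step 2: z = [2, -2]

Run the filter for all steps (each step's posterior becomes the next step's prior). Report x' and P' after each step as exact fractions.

step 0: x' = [1357/8955, -3670/1791, -36209/8955], P' = [5072/8955 -2372/1791 -21964/8955; -2372/1791 11428/1791 15916/1791; -21964/8955 15916/1791 142403/8955]
step 1: x' = [19837325/223153957, 246225250/223153957, 573796260/223153957], P' = [140616608/223153957 -379342188/223153957 -670530228/223153957; -379342188/223153957 1864580492/223153957 2647138736/223153957; -670530228/223153957 2647138736/223153957 4538669702/223153957]
step 2: x' = [426798311421/582459942668, -151800297248/436844957001, -1624773206143/3494759656008], P' = [93784323565/145614985667 -256059152356/145614985667 -901987357181/291229971334; -256059152356/145614985667 3757413648764/436844957001 5351313782936/436844957001; -901987357181/291229971334 5351313782936/436844957001 36607422521519/1747379828004]

step 0: x̄ = F·x = [3, -6, -4]
step 0: P̄ = F·P·Fᵀ + Q = [18 -4 9; -4 20 14; 9 14 27]
step 0: y = z − H·x̄ = [-4, 13]
step 0: S = H·P̄·Hᵀ + R = [162 -183; -183 262]
step 0: K = P̄·Hᵀ·S⁻¹ = [839/8955 -568/2985; 1078/1791 292/597; 3422/8955 341/2985]
step 0: x' = x̄ + K·y = [1357/8955, -3670/1791, -36209/8955]
step 0: P' = (I − K·H)·P̄ = [5072/8955 -2372/1791 -21964/8955; -2372/1791 11428/1791 15916/1791; -21964/8955 15916/1791 142403/8955]
step 1: x̄ = F·x = [1462/597, 35468/2985, 126977/8955]
step 1: P̄ = F·P·Fᵀ + Q = [3657/199 7174/199 29611/597; 7174/199 135592/995 483278/2985; 29611/597 483278/2985 1852067/8955]
step 1: y = z − H·x̄ = [-54413/2985, 68453/8955]
step 1: S = H·P̄·Hᵀ + R = [519357/995 -1014362/2985; -1014362/2985 2408687/8955]
step 1: K = P̄·Hᵀ·S⁻¹ = [10626909/223153957 -43553928/223153957; 181638482/223153957 118489440/223153957; 158887013/223153957 40019906/223153957]
step 1: x' = x̄ + K·y = [19837325/223153957, 246225250/223153957, 573796260/223153957]
step 1: P' = (I − K·H)·P̄ = [140616608/223153957 -379342188/223153957 -670530228/223153957; -379342188/223153957 1864580492/223153957 2647138736/223153957; -670530228/223153957 2647138736/223153957 4538669702/223153957]
step 2: x̄ = F·x = [-268059035/223153957, -1679717670/223153957, -1967614030/223153957]
step 2: P̄ = F·P·Fᵀ + Q = [4567958348/223153957 10221337188/223153957 13629949758/223153957; 10221337188/223153957 39846213596/223153957 47356423340/223153957; 13629949758/223153957 47356423340/223153957 59488056054/223153957]
step 2: y = z − H·x̄ = [2930202689/223153957, -1538381379/223153957]
step 2: S = H·P̄·Hᵀ + R = [143178477684/223153957 -89511684150/223153957; -89511684150/223153957 66854185393/223153957]
step 2: K = P̄·Hᵀ·S⁻¹ = [25293818339/582459942668 -57612296307/291229971334; 363220319390/436844957001 78959137448/145614985667; 2584741351243/3494759656008 114845004387/582459942668]
step 2: x' = x̄ + K·y = [426798311421/582459942668, -151800297248/436844957001, -1624773206143/3494759656008]
step 2: P' = (I − K·H)·P̄ = [93784323565/145614985667 -256059152356/145614985667 -901987357181/291229971334; -256059152356/145614985667 3757413648764/436844957001 5351313782936/436844957001; -901987357181/291229971334 5351313782936/436844957001 36607422521519/1747379828004]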